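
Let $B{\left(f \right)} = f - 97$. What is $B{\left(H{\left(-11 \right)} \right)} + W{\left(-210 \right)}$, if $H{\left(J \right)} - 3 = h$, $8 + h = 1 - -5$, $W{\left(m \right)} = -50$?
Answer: $-146$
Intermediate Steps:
$h = -2$ ($h = -8 + \left(1 - -5\right) = -8 + \left(1 + 5\right) = -8 + 6 = -2$)
$H{\left(J \right)} = 1$ ($H{\left(J \right)} = 3 - 2 = 1$)
$B{\left(f \right)} = -97 + f$
$B{\left(H{\left(-11 \right)} \right)} + W{\left(-210 \right)} = \left(-97 + 1\right) - 50 = -96 - 50 = -146$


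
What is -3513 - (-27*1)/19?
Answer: -66720/19 ≈ -3511.6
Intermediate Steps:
-3513 - (-27*1)/19 = -3513 - (-27)/19 = -3513 - 1*(-27/19) = -3513 + 27/19 = -66720/19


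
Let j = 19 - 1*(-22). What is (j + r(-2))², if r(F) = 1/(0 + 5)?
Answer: 42436/25 ≈ 1697.4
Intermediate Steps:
j = 41 (j = 19 + 22 = 41)
r(F) = ⅕ (r(F) = 1/5 = ⅕)
(j + r(-2))² = (41 + ⅕)² = (206/5)² = 42436/25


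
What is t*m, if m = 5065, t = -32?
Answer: -162080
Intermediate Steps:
t*m = -32*5065 = -162080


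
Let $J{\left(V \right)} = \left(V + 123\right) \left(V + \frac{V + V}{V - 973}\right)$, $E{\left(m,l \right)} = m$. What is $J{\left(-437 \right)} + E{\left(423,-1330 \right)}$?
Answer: $\frac{96899687}{705} \approx 1.3745 \cdot 10^{5}$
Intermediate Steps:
$J{\left(V \right)} = \left(123 + V\right) \left(V + \frac{2 V}{-973 + V}\right)$
$J{\left(-437 \right)} + E{\left(423,-1330 \right)} = - \frac{437 \left(-119433 + \left(-437\right)^{2} - -370576\right)}{-973 - 437} + 423 = - \frac{437 \left(-119433 + 190969 + 370576\right)}{-1410} + 423 = \left(-437\right) \left(- \frac{1}{1410}\right) 442112 + 423 = \frac{96601472}{705} + 423 = \frac{96899687}{705}$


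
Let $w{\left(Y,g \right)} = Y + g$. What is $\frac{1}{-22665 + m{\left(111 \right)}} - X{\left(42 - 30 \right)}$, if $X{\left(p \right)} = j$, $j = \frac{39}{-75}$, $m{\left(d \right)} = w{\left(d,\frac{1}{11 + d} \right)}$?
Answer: $\frac{35767581}{68789675} \approx 0.51996$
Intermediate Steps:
$m{\left(d \right)} = d + \frac{1}{11 + d}$
$j = - \frac{13}{25}$ ($j = 39 \left(- \frac{1}{75}\right) = - \frac{13}{25} \approx -0.52$)
$X{\left(p \right)} = - \frac{13}{25}$
$\frac{1}{-22665 + m{\left(111 \right)}} - X{\left(42 - 30 \right)} = \frac{1}{-22665 + \frac{1 + 111 \left(11 + 111\right)}{11 + 111}} - - \frac{13}{25} = \frac{1}{-22665 + \frac{1 + 111 \cdot 122}{122}} + \frac{13}{25} = \frac{1}{-22665 + \frac{1 + 13542}{122}} + \frac{13}{25} = \frac{1}{-22665 + \frac{1}{122} \cdot 13543} + \frac{13}{25} = \frac{1}{-22665 + \frac{13543}{122}} + \frac{13}{25} = \frac{1}{- \frac{2751587}{122}} + \frac{13}{25} = - \frac{122}{2751587} + \frac{13}{25} = \frac{35767581}{68789675}$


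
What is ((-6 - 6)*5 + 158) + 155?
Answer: 253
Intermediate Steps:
((-6 - 6)*5 + 158) + 155 = (-12*5 + 158) + 155 = (-60 + 158) + 155 = 98 + 155 = 253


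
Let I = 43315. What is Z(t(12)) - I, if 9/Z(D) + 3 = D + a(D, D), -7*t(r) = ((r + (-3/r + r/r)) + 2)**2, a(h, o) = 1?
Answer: -53494361/1235 ≈ -43315.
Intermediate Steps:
t(r) = -(3 + r - 3/r)**2/7 (t(r) = -((r + (-3/r + r/r)) + 2)**2/7 = -((r + (-3/r + 1)) + 2)**2/7 = -((r + (1 - 3/r)) + 2)**2/7 = -((1 + r - 3/r) + 2)**2/7 = -(3 + r - 3/r)**2/7)
Z(D) = 9/(-2 + D) (Z(D) = 9/(-3 + (D + 1)) = 9/(-3 + (1 + D)) = 9/(-2 + D))
Z(t(12)) - I = 9/(-2 - 1/7*(-3 + 12**2 + 3*12)**2/12**2) - 1*43315 = 9/(-2 - 1/7*1/144*(-3 + 144 + 36)**2) - 43315 = 9/(-2 - 1/7*1/144*177**2) - 43315 = 9/(-2 - 1/7*1/144*31329) - 43315 = 9/(-2 - 3481/112) - 43315 = 9/(-3705/112) - 43315 = 9*(-112/3705) - 43315 = -336/1235 - 43315 = -53494361/1235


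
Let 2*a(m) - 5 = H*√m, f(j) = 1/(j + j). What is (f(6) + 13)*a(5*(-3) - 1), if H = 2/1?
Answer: 785/24 + 157*I/3 ≈ 32.708 + 52.333*I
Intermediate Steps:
H = 2 (H = 2*1 = 2)
f(j) = 1/(2*j)
a(m) = 5/2 + √m (a(m) = 5/2 + (2*√m)/2 = 5/2 + √m)
(f(6) + 13)*a(5*(-3) - 1) = ((½)/6 + 13)*(5/2 + √(5*(-3) - 1)) = ((½)*(⅙) + 13)*(5/2 + √(-15 - 1)) = (1/12 + 13)*(5/2 + √(-16)) = 157*(5/2 + 4*I)/12 = 785/24 + 157*I/3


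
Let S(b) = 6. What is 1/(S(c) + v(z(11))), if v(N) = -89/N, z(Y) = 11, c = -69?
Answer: -11/23 ≈ -0.47826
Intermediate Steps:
1/(S(c) + v(z(11))) = 1/(6 - 89/11) = 1/(-23/11) = -11/23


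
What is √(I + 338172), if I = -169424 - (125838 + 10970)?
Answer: 2*√7985 ≈ 178.72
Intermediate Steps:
I = -306232 (I = -169424 - 1*136808 = -169424 - 136808 = -306232)
√(I + 338172) = √(-306232 + 338172) = √31940 = 2*√7985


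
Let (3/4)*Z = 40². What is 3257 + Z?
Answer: 16171/3 ≈ 5390.3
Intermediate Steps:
Z = 6400/3 (Z = (4/3)*40² = (4/3)*1600 = 6400/3 ≈ 2133.3)
3257 + Z = 3257 + 6400/3 = 16171/3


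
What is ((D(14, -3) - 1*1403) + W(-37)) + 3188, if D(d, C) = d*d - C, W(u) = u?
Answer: 1947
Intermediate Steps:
D(d, C) = d² - C
((D(14, -3) - 1*1403) + W(-37)) + 3188 = (((14² - 1*(-3)) - 1*1403) - 37) + 3188 = (((196 + 3) - 1403) - 37) + 3188 = ((199 - 1403) - 37) + 3188 = (-1204 - 37) + 3188 = -1241 + 3188 = 1947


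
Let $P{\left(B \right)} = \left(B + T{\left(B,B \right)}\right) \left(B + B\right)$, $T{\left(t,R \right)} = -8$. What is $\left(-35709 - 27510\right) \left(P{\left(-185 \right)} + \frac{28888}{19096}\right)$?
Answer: $- \frac{10776265285539}{2387} \approx -4.5146 \cdot 10^{9}$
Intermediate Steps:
$P{\left(B \right)} = 2 B \left(-8 + B\right)$ ($P{\left(B \right)} = \left(B - 8\right) \left(B + B\right) = \left(-8 + B\right) 2 B = 2 B \left(-8 + B\right)$)
$\left(-35709 - 27510\right) \left(P{\left(-185 \right)} + \frac{28888}{19096}\right) = \left(-35709 - 27510\right) \left(2 \left(-185\right) \left(-8 - 185\right) + \frac{28888}{19096}\right) = - 63219 \left(2 \left(-185\right) \left(-193\right) + 28888 \cdot \frac{1}{19096}\right) = - 63219 \left(71410 + \frac{3611}{2387}\right) = \left(-63219\right) \frac{170459281}{2387} = - \frac{10776265285539}{2387}$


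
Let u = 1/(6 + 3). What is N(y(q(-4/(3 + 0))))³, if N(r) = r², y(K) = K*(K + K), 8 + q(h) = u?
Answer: 1050219695401011912591424/282429536481 ≈ 3.7185e+12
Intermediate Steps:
u = ⅑ (u = 1/9 = ⅑ ≈ 0.11111)
q(h) = -71/9 (q(h) = -8 + ⅑ = -71/9)
y(K) = 2*K² (y(K) = K*(2*K) = 2*K²)
N(y(q(-4/(3 + 0))))³ = ((2*(-71/9)²)²)³ = ((2*(5041/81))²)³ = ((10082/81)²)³ = (101646724/6561)³ = 1050219695401011912591424/282429536481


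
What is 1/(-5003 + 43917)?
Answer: 1/38914 ≈ 2.5698e-5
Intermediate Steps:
1/(-5003 + 43917) = 1/38914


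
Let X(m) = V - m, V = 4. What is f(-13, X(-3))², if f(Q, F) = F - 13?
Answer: 36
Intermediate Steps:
X(m) = 4 - m
f(Q, F) = -13 + F
f(-13, X(-3))² = (-13 + (4 - 1*(-3)))² = (-13 + (4 + 3))² = (-13 + 7)² = (-6)² = 36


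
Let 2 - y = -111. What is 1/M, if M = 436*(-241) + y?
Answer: -1/104963 ≈ -9.5272e-6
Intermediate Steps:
y = 113 (y = 2 - 1*(-111) = 2 + 111 = 113)
M = -104963 (M = 436*(-241) + 113 = -105076 + 113 = -104963)
1/M = 1/(-104963) = -1/104963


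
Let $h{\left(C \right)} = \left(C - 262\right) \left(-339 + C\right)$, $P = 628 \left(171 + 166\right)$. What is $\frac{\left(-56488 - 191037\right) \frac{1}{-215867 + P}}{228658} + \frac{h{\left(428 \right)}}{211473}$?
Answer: $\frac{14345480672777}{204589976373054} \approx 0.070118$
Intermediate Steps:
$P = 211636$ ($P = 628 \cdot 337 = 211636$)
$h{\left(C \right)} = \left(-339 + C\right) \left(-262 + C\right)$ ($h{\left(C \right)} = \left(-262 + C\right) \left(-339 + C\right) = \left(-339 + C\right) \left(-262 + C\right)$)
$\frac{\left(-56488 - 191037\right) \frac{1}{-215867 + P}}{228658} + \frac{h{\left(428 \right)}}{211473} = \frac{\left(-56488 - 191037\right) \frac{1}{-215867 + 211636}}{228658} + \frac{88818 + 428^{2} - 257228}{211473} = - \frac{247525}{-4231} \cdot \frac{1}{228658} + \left(88818 + 183184 - 257228\right) \frac{1}{211473} = \left(-247525\right) \left(- \frac{1}{4231}\right) \frac{1}{228658} + 14774 \cdot \frac{1}{211473} = \frac{247525}{4231} \cdot \frac{1}{228658} + \frac{14774}{211473} = \frac{247525}{967451998} + \frac{14774}{211473} = \frac{14345480672777}{204589976373054}$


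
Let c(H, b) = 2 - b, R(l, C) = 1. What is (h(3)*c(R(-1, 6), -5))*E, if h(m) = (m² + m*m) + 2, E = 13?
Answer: 1820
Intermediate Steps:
h(m) = 2 + 2*m² (h(m) = (m² + m²) + 2 = 2*m² + 2 = 2 + 2*m²)
(h(3)*c(R(-1, 6), -5))*E = ((2 + 2*3²)*(2 - 1*(-5)))*13 = ((2 + 2*9)*(2 + 5))*13 = ((2 + 18)*7)*13 = (20*7)*13 = 140*13 = 1820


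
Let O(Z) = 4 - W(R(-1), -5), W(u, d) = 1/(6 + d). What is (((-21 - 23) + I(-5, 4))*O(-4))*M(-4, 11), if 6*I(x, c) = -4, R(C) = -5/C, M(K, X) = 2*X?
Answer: -2948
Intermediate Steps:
I(x, c) = -⅔ (I(x, c) = (⅙)*(-4) = -⅔)
O(Z) = 3 (O(Z) = 4 - 1/(6 - 5) = 4 - 1/1 = 4 - 1*1 = 4 - 1 = 3)
(((-21 - 23) + I(-5, 4))*O(-4))*M(-4, 11) = (((-21 - 23) - ⅔)*3)*(2*11) = ((-44 - ⅔)*3)*22 = -134/3*3*22 = -134*22 = -2948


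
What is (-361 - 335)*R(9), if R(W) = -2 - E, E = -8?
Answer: -4176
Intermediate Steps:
R(W) = 6 (R(W) = -2 - 1*(-8) = -2 + 8 = 6)
(-361 - 335)*R(9) = (-361 - 335)*6 = -696*6 = -4176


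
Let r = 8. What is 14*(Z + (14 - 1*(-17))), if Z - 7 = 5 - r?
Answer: 490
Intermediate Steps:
Z = 4 (Z = 7 + (5 - 1*8) = 7 + (5 - 8) = 7 - 3 = 4)
14*(Z + (14 - 1*(-17))) = 14*(4 + (14 - 1*(-17))) = 14*(4 + (14 + 17)) = 14*(4 + 31) = 14*35 = 490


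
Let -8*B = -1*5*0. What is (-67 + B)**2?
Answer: 4489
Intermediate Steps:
B = 0 (B = -(-1*5)*0/8 = -(-5)*0/8 = -1/8*0 = 0)
(-67 + B)**2 = (-67 + 0)**2 = (-67)**2 = 4489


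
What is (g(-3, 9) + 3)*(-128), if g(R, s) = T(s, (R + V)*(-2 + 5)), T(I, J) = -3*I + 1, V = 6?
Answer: 2944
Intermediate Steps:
T(I, J) = 1 - 3*I
g(R, s) = 1 - 3*s
(g(-3, 9) + 3)*(-128) = ((1 - 3*9) + 3)*(-128) = ((1 - 27) + 3)*(-128) = (-26 + 3)*(-128) = -23*(-128) = 2944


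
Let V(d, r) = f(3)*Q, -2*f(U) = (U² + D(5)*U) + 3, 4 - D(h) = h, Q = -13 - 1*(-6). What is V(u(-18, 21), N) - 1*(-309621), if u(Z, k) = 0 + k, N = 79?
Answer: 619305/2 ≈ 3.0965e+5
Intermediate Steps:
Q = -7 (Q = -13 + 6 = -7)
D(h) = 4 - h
f(U) = -3/2 + U/2 - U²/2 (f(U) = -((U² + (4 - 1*5)*U) + 3)/2 = -((U² + (4 - 5)*U) + 3)/2 = -((U² - U) + 3)/2 = -(3 + U² - U)/2 = -3/2 + U/2 - U²/2)
u(Z, k) = k
V(d, r) = 63/2 (V(d, r) = (-3/2 + (½)*3 - ½*3²)*(-7) = (-3/2 + 3/2 - ½*9)*(-7) = (-3/2 + 3/2 - 9/2)*(-7) = -9/2*(-7) = 63/2)
V(u(-18, 21), N) - 1*(-309621) = 63/2 - 1*(-309621) = 63/2 + 309621 = 619305/2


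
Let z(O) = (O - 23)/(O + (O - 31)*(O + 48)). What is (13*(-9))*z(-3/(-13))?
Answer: -150072/83587 ≈ -1.7954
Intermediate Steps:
z(O) = (-23 + O)/(O + (-31 + O)*(48 + O))
(13*(-9))*z(-3/(-13)) = (13*(-9))*((-23 - 3/(-13))/(-1488 + (-3/(-13))² + 18*(-3/(-13)))) = -117*(-23 - 3*(-1/13))/(-1488 + (-3*(-1/13))² + 18*(-3*(-1/13))) = -117*(-23 + 3/13)/(-1488 + (3/13)² + 18*(3/13)) = -117*(-296)/((-1488 + 9/169 + 54/13)*13) = -117*(-296)/((-250761/169)*13) = -(-6591)*(-296)/(83587*13) = -117*3848/250761 = -150072/83587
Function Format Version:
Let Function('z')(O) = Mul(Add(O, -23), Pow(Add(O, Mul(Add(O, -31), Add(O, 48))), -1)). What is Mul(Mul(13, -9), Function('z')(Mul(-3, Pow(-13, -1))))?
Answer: Rational(-150072, 83587) ≈ -1.7954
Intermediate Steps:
Function('z')(O) = Mul(Pow(Add(O, Mul(Add(-31, O), Add(48, O))), -1), Add(-23, O)) (Function('z')(O) = Mul(Add(-23, O), Pow(Add(O, Mul(Add(-31, O), Add(48, O))), -1)) = Mul(Pow(Add(O, Mul(Add(-31, O), Add(48, O))), -1), Add(-23, O)))
Mul(Mul(13, -9), Function('z')(Mul(-3, Pow(-13, -1)))) = Mul(Mul(13, -9), Mul(Pow(Add(-1488, Pow(Mul(-3, Pow(-13, -1)), 2), Mul(18, Mul(-3, Pow(-13, -1)))), -1), Add(-23, Mul(-3, Pow(-13, -1))))) = Mul(-117, Mul(Pow(Add(-1488, Pow(Mul(-3, Rational(-1, 13)), 2), Mul(18, Mul(-3, Rational(-1, 13)))), -1), Add(-23, Mul(-3, Rational(-1, 13))))) = Mul(-117, Mul(Pow(Add(-1488, Pow(Rational(3, 13), 2), Mul(18, Rational(3, 13))), -1), Add(-23, Rational(3, 13)))) = Mul(-117, Mul(Pow(Add(-1488, Rational(9, 169), Rational(54, 13)), -1), Rational(-296, 13))) = Mul(-117, Mul(Pow(Rational(-250761, 169), -1), Rational(-296, 13))) = Mul(-117, Mul(Rational(-169, 250761), Rational(-296, 13))) = Mul(-117, Rational(3848, 250761)) = Rational(-150072, 83587)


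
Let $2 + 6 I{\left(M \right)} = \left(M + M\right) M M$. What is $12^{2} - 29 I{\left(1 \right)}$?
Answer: $144$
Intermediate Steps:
$I{\left(M \right)} = - \frac{1}{3} + \frac{M^{3}}{3}$ ($I{\left(M \right)} = - \frac{1}{3} + \frac{\left(M + M\right) M M}{6} = - \frac{1}{3} + \frac{2 M M M}{6} = - \frac{1}{3} + \frac{2 M^{2} M}{6} = - \frac{1}{3} + \frac{2 M^{3}}{6} = - \frac{1}{3} + \frac{M^{3}}{3}$)
$12^{2} - 29 I{\left(1 \right)} = 12^{2} - 29 \left(- \frac{1}{3} + \frac{1^{3}}{3}\right) = 144 - 29 \left(- \frac{1}{3} + \frac{1}{3} \cdot 1\right) = 144 - 29 \left(- \frac{1}{3} + \frac{1}{3}\right) = 144 - 0 = 144 + 0 = 144$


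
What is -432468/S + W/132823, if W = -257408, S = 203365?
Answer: -109789475084/27011549395 ≈ -4.0645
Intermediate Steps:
-432468/S + W/132823 = -432468/203365 - 257408/132823 = -109789475084/27011549395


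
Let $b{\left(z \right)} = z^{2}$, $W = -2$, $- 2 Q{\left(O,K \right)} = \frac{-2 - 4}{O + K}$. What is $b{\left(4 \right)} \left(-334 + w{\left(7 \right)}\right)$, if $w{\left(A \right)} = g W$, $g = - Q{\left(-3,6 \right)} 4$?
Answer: $-5216$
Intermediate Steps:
$Q{\left(O,K \right)} = \frac{3}{K + O}$ ($Q{\left(O,K \right)} = - \frac{\left(-2 - 4\right) \frac{1}{O + K}}{2} = - \frac{\left(-6\right) \frac{1}{K + O}}{2} = \frac{3}{K + O}$)
$g = -4$ ($g = - \frac{3}{6 - 3} \cdot 4 = - \frac{3}{3} \cdot 4 = \left(-1\right) 1 \cdot 4 = \left(-1\right) 4 = -4$)
$w{\left(A \right)} = 8$ ($w{\left(A \right)} = \left(-4\right) \left(-2\right) = 8$)
$b{\left(4 \right)} \left(-334 + w{\left(7 \right)}\right) = 4^{2} \left(-334 + 8\right) = 16 \left(-326\right) = -5216$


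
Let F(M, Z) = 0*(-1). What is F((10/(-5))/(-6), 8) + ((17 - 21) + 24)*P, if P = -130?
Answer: -2600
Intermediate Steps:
F(M, Z) = 0
F((10/(-5))/(-6), 8) + ((17 - 21) + 24)*P = 0 + ((17 - 21) + 24)*(-130) = 0 + (-4 + 24)*(-130) = 0 + 20*(-130) = 0 - 2600 = -2600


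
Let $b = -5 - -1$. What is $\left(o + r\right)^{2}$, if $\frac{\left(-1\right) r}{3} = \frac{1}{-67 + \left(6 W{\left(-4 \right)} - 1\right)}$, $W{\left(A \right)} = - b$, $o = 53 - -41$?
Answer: $\frac{17131321}{1936} \approx 8848.8$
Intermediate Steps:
$b = -4$ ($b = -5 + 1 = -4$)
$o = 94$ ($o = 53 + 41 = 94$)
$W{\left(A \right)} = 4$ ($W{\left(A \right)} = \left(-1\right) \left(-4\right) = 4$)
$r = \frac{3}{44}$ ($r = - \frac{3}{-67 + \left(6 \cdot 4 - 1\right)} = - \frac{3}{-67 + \left(24 + \left(-1 + 0\right)\right)} = - \frac{3}{-67 + \left(24 - 1\right)} = - \frac{3}{-67 + 23} = - \frac{3}{-44} = \left(-3\right) \left(- \frac{1}{44}\right) = \frac{3}{44} \approx 0.068182$)
$\left(o + r\right)^{2} = \left(94 + \frac{3}{44}\right)^{2} = \left(\frac{4139}{44}\right)^{2} = \frac{17131321}{1936}$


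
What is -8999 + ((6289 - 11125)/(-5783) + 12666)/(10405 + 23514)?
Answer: -1765112787109/196153577 ≈ -8998.6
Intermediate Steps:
-8999 + ((6289 - 11125)/(-5783) + 12666)/(10405 + 23514) = -8999 + (-4836*(-1/5783) + 12666)/33919 = -8999 + (4836/5783 + 12666)*(1/33919) = -8999 + (73252314/5783)*(1/33919) = -8999 + 73252314/196153577 = -1765112787109/196153577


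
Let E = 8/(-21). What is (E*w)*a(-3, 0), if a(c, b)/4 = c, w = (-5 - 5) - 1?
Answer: -352/7 ≈ -50.286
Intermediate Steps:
w = -11 (w = -10 - 1 = -11)
a(c, b) = 4*c
E = -8/21 (E = 8*(-1/21) = -8/21 ≈ -0.38095)
(E*w)*a(-3, 0) = (-8/21*(-11))*(4*(-3)) = (88/21)*(-12) = -352/7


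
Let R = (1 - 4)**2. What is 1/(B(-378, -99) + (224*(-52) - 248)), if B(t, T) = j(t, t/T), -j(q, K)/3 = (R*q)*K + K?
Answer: 11/297670 ≈ 3.6954e-5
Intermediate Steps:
R = 9 (R = (-3)**2 = 9)
j(q, K) = -3*K - 27*K*q (j(q, K) = -3*((9*q)*K + K) = -3*(9*K*q + K) = -3*(K + 9*K*q) = -3*K - 27*K*q)
B(t, T) = -3*t*(1 + 9*t)/T (B(t, T) = -3*t/T*(1 + 9*t) = -3*t*(1 + 9*t)/T)
1/(B(-378, -99) + (224*(-52) - 248)) = 1/(-3*(-378)*(1 + 9*(-378))/(-99) + (224*(-52) - 248)) = 1/(-3*(-378)*(-1/99)*(1 - 3402) + (-11648 - 248)) = 1/(-3*(-378)*(-1/99)*(-3401) - 11896) = 1/(428526/11 - 11896) = 1/(297670/11) = 11/297670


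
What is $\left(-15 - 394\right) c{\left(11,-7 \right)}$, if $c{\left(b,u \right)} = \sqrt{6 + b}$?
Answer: $- 409 \sqrt{17} \approx -1686.3$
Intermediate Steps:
$\left(-15 - 394\right) c{\left(11,-7 \right)} = \left(-15 - 394\right) \sqrt{6 + 11} = - 409 \sqrt{17}$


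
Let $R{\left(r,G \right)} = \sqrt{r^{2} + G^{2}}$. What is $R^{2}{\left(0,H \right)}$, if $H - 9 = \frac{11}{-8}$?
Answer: $\frac{3721}{64} \approx 58.141$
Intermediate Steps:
$H = \frac{61}{8}$ ($H = 9 + \frac{11}{-8} = 9 + 11 \left(- \frac{1}{8}\right) = 9 - \frac{11}{8} = \frac{61}{8} \approx 7.625$)
$R{\left(r,G \right)} = \sqrt{G^{2} + r^{2}}$
$R^{2}{\left(0,H \right)} = \left(\sqrt{\left(\frac{61}{8}\right)^{2} + 0^{2}}\right)^{2} = \left(\sqrt{\frac{3721}{64} + 0}\right)^{2} = \left(\sqrt{\frac{3721}{64}}\right)^{2} = \left(\frac{61}{8}\right)^{2} = \frac{3721}{64}$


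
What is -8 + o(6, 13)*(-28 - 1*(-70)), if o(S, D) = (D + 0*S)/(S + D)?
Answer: 394/19 ≈ 20.737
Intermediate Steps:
o(S, D) = D/(D + S) (o(S, D) = (D + 0)/(D + S) = D/(D + S))
-8 + o(6, 13)*(-28 - 1*(-70)) = -8 + (13/(13 + 6))*(-28 - 1*(-70)) = -8 + (13/19)*(-28 + 70) = -8 + (13*(1/19))*42 = -8 + (13/19)*42 = -8 + 546/19 = 394/19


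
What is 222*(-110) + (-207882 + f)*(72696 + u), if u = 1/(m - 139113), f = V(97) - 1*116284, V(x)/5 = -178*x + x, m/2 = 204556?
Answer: -8047639894745935/269999 ≈ -2.9806e+10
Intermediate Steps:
m = 409112 (m = 2*204556 = 409112)
V(x) = -885*x (V(x) = 5*(-178*x + x) = 5*(-177*x) = -885*x)
f = -202129 (f = -885*97 - 1*116284 = -85845 - 116284 = -202129)
u = 1/269999 (u = 1/(409112 - 139113) = 1/269999 ≈ 3.7037e-6)
222*(-110) + (-207882 + f)*(72696 + u) = 222*(-110) + (-207882 - 202129)*(72696 + 1/269999) = -24420 - 410011*19627847305/269999 = -24420 - 8047633301370355/269999 = -8047639894745935/269999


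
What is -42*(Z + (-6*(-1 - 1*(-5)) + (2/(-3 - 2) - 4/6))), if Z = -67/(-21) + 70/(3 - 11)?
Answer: 12863/10 ≈ 1286.3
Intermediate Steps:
Z = -467/84 (Z = -67*(-1/21) + 70/(-8) = 67/21 + 70*(-1/8) = 67/21 - 35/4 = -467/84 ≈ -5.5595)
-42*(Z + (-6*(-1 - 1*(-5)) + (2/(-3 - 2) - 4/6))) = -42*(-467/84 + (-6*(-1 - 1*(-5)) + (2/(-3 - 2) - 4/6))) = -42*(-467/84 + (-6*(-1 + 5) + (2/(-5) - 4*1/6))) = -42*(-467/84 + (-6*4 + (2*(-1/5) - 2/3))) = -42*(-467/84 + (-24 + (-2/5 - 2/3))) = -42*(-467/84 + (-24 - 16/15)) = -42*(-467/84 - 376/15) = -42*(-12863/420) = 12863/10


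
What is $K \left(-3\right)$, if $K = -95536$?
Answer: $286608$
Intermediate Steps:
$K \left(-3\right) = \left(-95536\right) \left(-3\right) = 286608$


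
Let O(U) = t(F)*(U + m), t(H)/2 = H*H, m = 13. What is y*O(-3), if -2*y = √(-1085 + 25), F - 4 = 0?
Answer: -320*I*√265 ≈ -5209.2*I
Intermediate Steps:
F = 4 (F = 4 + 0 = 4)
t(H) = 2*H² (t(H) = 2*(H*H) = 2*H²)
O(U) = 416 + 32*U (O(U) = (2*4²)*(U + 13) = (2*16)*(13 + U) = 32*(13 + U) = 416 + 32*U)
y = -I*√265 (y = -√(-1085 + 25)/2 = -I*√265 ≈ -16.279*I)
y*O(-3) = (-I*√265)*(416 + 32*(-3)) = (-I*√265)*(416 - 96) = -I*√265*320 = -320*I*√265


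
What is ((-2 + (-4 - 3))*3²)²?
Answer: 6561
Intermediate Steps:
((-2 + (-4 - 3))*3²)² = ((-2 - 7)*9)² = (-9*9)² = (-81)² = 6561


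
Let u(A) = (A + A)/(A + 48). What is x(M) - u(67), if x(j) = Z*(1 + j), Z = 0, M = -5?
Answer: -134/115 ≈ -1.1652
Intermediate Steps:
x(j) = 0 (x(j) = 0*(1 + j) = 0)
u(A) = 2*A/(48 + A) (u(A) = (2*A)/(48 + A) = 2*A/(48 + A))
x(M) - u(67) = 0 - 2*67/(48 + 67) = 0 - 2*67/115 = 0 - 1*134/115 = 0 - 134/115 = -134/115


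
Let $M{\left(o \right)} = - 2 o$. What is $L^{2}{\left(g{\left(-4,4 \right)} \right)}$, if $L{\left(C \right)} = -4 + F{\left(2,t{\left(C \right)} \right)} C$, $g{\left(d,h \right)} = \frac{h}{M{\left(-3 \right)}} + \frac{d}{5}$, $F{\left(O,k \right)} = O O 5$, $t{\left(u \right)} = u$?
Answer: $\frac{400}{9} \approx 44.444$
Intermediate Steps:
$F{\left(O,k \right)} = 5 O^{2}$ ($F{\left(O,k \right)} = O^{2} \cdot 5 = 5 O^{2}$)
$g{\left(d,h \right)} = \frac{d}{5} + \frac{h}{6}$ ($g{\left(d,h \right)} = \frac{h}{\left(-2\right) \left(-3\right)} + \frac{d}{5} = \frac{h}{6} + d \frac{1}{5} = h \frac{1}{6} + \frac{d}{5} = \frac{h}{6} + \frac{d}{5} = \frac{d}{5} + \frac{h}{6}$)
$L{\left(C \right)} = -4 + 20 C$ ($L{\left(C \right)} = -4 + 5 \cdot 2^{2} C = -4 + 5 \cdot 4 C = -4 + 20 C$)
$L^{2}{\left(g{\left(-4,4 \right)} \right)} = \left(-4 + 20 \left(\frac{1}{5} \left(-4\right) + \frac{1}{6} \cdot 4\right)\right)^{2} = \left(-4 + 20 \left(- \frac{4}{5} + \frac{2}{3}\right)\right)^{2} = \left(-4 + 20 \left(- \frac{2}{15}\right)\right)^{2} = \left(-4 - \frac{8}{3}\right)^{2} = \left(- \frac{20}{3}\right)^{2} = \frac{400}{9}$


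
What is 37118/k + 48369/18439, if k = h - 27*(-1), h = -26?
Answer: 684467171/18439 ≈ 37121.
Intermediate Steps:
k = 1 (k = -26 - 27*(-1) = -26 + 27 = 1)
37118/k + 48369/18439 = 37118/1 + 48369/18439 = 37118*1 + 48369*(1/18439) = 37118 + 48369/18439 = 684467171/18439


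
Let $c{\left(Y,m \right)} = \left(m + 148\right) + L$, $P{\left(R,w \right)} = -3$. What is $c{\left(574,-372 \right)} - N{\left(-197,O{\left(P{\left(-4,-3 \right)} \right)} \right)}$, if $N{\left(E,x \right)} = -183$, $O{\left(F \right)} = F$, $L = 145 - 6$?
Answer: $98$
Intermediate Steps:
$L = 139$ ($L = 145 - 6 = 139$)
$c{\left(Y,m \right)} = 287 + m$ ($c{\left(Y,m \right)} = \left(m + 148\right) + 139 = \left(148 + m\right) + 139 = 287 + m$)
$c{\left(574,-372 \right)} - N{\left(-197,O{\left(P{\left(-4,-3 \right)} \right)} \right)} = \left(287 - 372\right) - -183 = -85 + 183 = 98$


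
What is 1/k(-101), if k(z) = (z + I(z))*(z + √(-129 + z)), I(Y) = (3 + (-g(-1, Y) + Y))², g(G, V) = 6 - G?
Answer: -101/113948244 - I*√230/113948244 ≈ -8.8637e-7 - 1.3309e-7*I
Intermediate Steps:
I(Y) = (-4 + Y)² (I(Y) = (3 + (-(6 - 1*(-1)) + Y))² = (3 + (-(6 + 1) + Y))² = (3 + (-1*7 + Y))² = (3 + (-7 + Y))² = (-4 + Y)²)
k(z) = (z + √(-129 + z))*(z + (-4 + z)²) (k(z) = (z + (-4 + z)²)*(z + √(-129 + z)) = (z + √(-129 + z))*(z + (-4 + z)²))
1/k(-101) = 1/((-101)² - 101*√(-129 - 101) - 101*(-4 - 101)² + √(-129 - 101)*(-4 - 101)²) = 1/(10201 - 101*I*√230 - 101*(-105)² + √(-230)*(-105)²) = 1/(10201 - 101*I*√230 - 101*11025 + (I*√230)*11025) = 1/(10201 - 101*I*√230 - 1113525 + 11025*I*√230) = 1/(-1103324 + 10924*I*√230)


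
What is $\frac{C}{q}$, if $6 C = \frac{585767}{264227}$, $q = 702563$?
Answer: $\frac{585767}{1113816682806} \approx 5.2591 \cdot 10^{-7}$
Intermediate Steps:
$C = \frac{585767}{1585362}$ ($C = \frac{585767 \cdot \frac{1}{264227}}{6} = \frac{1}{6} \cdot \frac{585767}{264227} = \frac{585767}{1585362} \approx 0.36948$)
$\frac{C}{q} = \frac{585767}{1585362 \cdot 702563} = \frac{585767}{1585362} \cdot \frac{1}{702563} = \frac{585767}{1113816682806}$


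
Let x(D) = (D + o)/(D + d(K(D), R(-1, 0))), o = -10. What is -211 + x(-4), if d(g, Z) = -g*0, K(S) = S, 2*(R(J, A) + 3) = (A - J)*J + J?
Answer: -415/2 ≈ -207.50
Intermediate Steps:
R(J, A) = -3 + J/2 + J*(A - J)/2 (R(J, A) = -3 + ((A - J)*J + J)/2 = -3 + (J*(A - J) + J)/2 = -3 + (J + J*(A - J))/2 = -3 + (J/2 + J*(A - J)/2) = -3 + J/2 + J*(A - J)/2)
d(g, Z) = 0
x(D) = (-10 + D)/D (x(D) = (D - 10)/(D + 0) = (-10 + D)/D)
-211 + x(-4) = -211 + (-10 - 4)/(-4) = -211 - ¼*(-14) = -211 + 7/2 = -415/2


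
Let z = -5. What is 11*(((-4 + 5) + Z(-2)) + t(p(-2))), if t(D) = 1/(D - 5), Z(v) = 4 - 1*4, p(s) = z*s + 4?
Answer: 110/9 ≈ 12.222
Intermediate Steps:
p(s) = 4 - 5*s (p(s) = -5*s + 4 = 4 - 5*s)
Z(v) = 0 (Z(v) = 4 - 4 = 0)
t(D) = 1/(-5 + D)
11*(((-4 + 5) + Z(-2)) + t(p(-2))) = 11*(((-4 + 5) + 0) + 1/(-5 + (4 - 5*(-2)))) = 11*((1 + 0) + 1/(-5 + (4 + 10))) = 11*(1 + 1/(-5 + 14)) = 11*(1 + 1/9) = 11*(1 + ⅑) = 11*(10/9) = 110/9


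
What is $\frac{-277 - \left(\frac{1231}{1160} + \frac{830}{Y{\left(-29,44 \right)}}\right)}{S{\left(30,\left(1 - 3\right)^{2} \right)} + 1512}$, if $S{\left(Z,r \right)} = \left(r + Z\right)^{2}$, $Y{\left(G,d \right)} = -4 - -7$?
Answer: $- \frac{1930453}{9284640} \approx -0.20792$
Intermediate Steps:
$Y{\left(G,d \right)} = 3$ ($Y{\left(G,d \right)} = -4 + 7 = 3$)
$S{\left(Z,r \right)} = \left(Z + r\right)^{2}$
$\frac{-277 - \left(\frac{1231}{1160} + \frac{830}{Y{\left(-29,44 \right)}}\right)}{S{\left(30,\left(1 - 3\right)^{2} \right)} + 1512} = \frac{-277 - \left(\frac{830}{3} + \frac{1231}{1160}\right)}{\left(30 + \left(1 - 3\right)^{2}\right)^{2} + 1512} = \frac{-277 - \frac{966493}{3480}}{\left(30 + \left(-2\right)^{2}\right)^{2} + 1512} = \frac{-277 - \frac{966493}{3480}}{\left(30 + 4\right)^{2} + 1512} = \frac{-277 - \frac{966493}{3480}}{34^{2} + 1512} = - \frac{1930453}{3480 \left(1156 + 1512\right)} = - \frac{1930453}{3480 \cdot 2668} = \left(- \frac{1930453}{3480}\right) \frac{1}{2668} = - \frac{1930453}{9284640}$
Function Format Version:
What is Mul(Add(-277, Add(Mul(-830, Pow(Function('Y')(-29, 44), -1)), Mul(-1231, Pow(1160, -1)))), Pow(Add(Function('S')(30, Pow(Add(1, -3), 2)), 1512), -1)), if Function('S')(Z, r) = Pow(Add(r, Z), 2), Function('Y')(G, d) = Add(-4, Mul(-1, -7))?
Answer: Rational(-1930453, 9284640) ≈ -0.20792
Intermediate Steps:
Function('Y')(G, d) = 3 (Function('Y')(G, d) = Add(-4, 7) = 3)
Function('S')(Z, r) = Pow(Add(Z, r), 2)
Mul(Add(-277, Add(Mul(-830, Pow(Function('Y')(-29, 44), -1)), Mul(-1231, Pow(1160, -1)))), Pow(Add(Function('S')(30, Pow(Add(1, -3), 2)), 1512), -1)) = Mul(Add(-277, Add(Mul(-830, Pow(3, -1)), Mul(-1231, Pow(1160, -1)))), Pow(Add(Pow(Add(30, Pow(Add(1, -3), 2)), 2), 1512), -1)) = Mul(Add(-277, Add(Mul(-830, Rational(1, 3)), Mul(-1231, Rational(1, 1160)))), Pow(Add(Pow(Add(30, Pow(-2, 2)), 2), 1512), -1)) = Mul(Add(-277, Add(Rational(-830, 3), Rational(-1231, 1160))), Pow(Add(Pow(Add(30, 4), 2), 1512), -1)) = Mul(Add(-277, Rational(-966493, 3480)), Pow(Add(Pow(34, 2), 1512), -1)) = Mul(Rational(-1930453, 3480), Pow(Add(1156, 1512), -1)) = Mul(Rational(-1930453, 3480), Pow(2668, -1)) = Mul(Rational(-1930453, 3480), Rational(1, 2668)) = Rational(-1930453, 9284640)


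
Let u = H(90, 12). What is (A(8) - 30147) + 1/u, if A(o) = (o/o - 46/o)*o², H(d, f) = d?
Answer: -2740589/90 ≈ -30451.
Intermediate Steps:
u = 90
A(o) = o²*(1 - 46/o) (A(o) = (1 - 46/o)*o² = o²*(1 - 46/o))
(A(8) - 30147) + 1/u = (8*(-46 + 8) - 30147) + 1/90 = (8*(-38) - 30147) + 1/90 = (-304 - 30147) + 1/90 = -30451 + 1/90 = -2740589/90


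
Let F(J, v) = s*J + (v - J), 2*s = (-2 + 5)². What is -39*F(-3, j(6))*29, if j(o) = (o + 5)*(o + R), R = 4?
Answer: -225069/2 ≈ -1.1253e+5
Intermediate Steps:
s = 9/2 (s = (-2 + 5)²/2 = (½)*3² = (½)*9 = 9/2 ≈ 4.5000)
j(o) = (4 + o)*(5 + o) (j(o) = (o + 5)*(o + 4) = (5 + o)*(4 + o) = (4 + o)*(5 + o))
F(J, v) = v + 7*J/2 (F(J, v) = 9*J/2 + (v - J) = v + 7*J/2)
-39*F(-3, j(6))*29 = -39*((20 + 6² + 9*6) + (7/2)*(-3))*29 = -39*((20 + 36 + 54) - 21/2)*29 = -39*(110 - 21/2)*29 = -39*199/2*29 = -7761/2*29 = -225069/2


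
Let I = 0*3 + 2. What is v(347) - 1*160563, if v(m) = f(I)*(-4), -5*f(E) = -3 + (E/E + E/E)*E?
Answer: -802811/5 ≈ -1.6056e+5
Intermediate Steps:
I = 2 (I = 0 + 2 = 2)
f(E) = 3/5 - 2*E/5 (f(E) = -(-3 + (E/E + E/E)*E)/5 = -(-3 + (1 + 1)*E)/5 = -(-3 + 2*E)/5 = 3/5 - 2*E/5)
v(m) = 4/5 (v(m) = (3/5 - 2/5*2)*(-4) = (3/5 - 4/5)*(-4) = -1/5*(-4) = 4/5)
v(347) - 1*160563 = 4/5 - 1*160563 = 4/5 - 160563 = -802811/5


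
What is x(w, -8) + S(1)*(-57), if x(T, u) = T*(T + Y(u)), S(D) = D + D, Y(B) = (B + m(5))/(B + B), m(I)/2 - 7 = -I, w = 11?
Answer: 39/4 ≈ 9.7500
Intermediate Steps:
m(I) = 14 - 2*I (m(I) = 14 + 2*(-I) = 14 - 2*I)
Y(B) = (4 + B)/(2*B) (Y(B) = (B + (14 - 2*5))/(B + B) = (B + (14 - 10))/((2*B)) = (B + 4)*(1/(2*B)) = (4 + B)*(1/(2*B)) = (4 + B)/(2*B))
S(D) = 2*D
x(T, u) = T*(T + (4 + u)/(2*u))
x(w, -8) + S(1)*(-57) = (11² + (½)*11 + 2*11/(-8)) + (2*1)*(-57) = (121 + 11/2 + 2*11*(-⅛)) + 2*(-57) = (121 + 11/2 - 11/4) - 114 = 495/4 - 114 = 39/4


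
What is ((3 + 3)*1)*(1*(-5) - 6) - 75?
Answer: -141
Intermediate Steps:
((3 + 3)*1)*(1*(-5) - 6) - 75 = (6*1)*(-5 - 6) - 75 = 6*(-11) - 75 = -66 - 75 = -141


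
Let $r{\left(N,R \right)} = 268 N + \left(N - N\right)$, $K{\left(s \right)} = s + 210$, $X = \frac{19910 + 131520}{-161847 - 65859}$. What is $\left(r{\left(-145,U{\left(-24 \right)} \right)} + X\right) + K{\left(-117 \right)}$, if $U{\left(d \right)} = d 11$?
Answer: $- \frac{4413814966}{113853} \approx -38768.0$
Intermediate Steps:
$X = - \frac{75715}{113853}$ ($X = \frac{151430}{-227706} = 151430 \left(- \frac{1}{227706}\right) = - \frac{75715}{113853} \approx -0.66502$)
$U{\left(d \right)} = 11 d$
$K{\left(s \right)} = 210 + s$
$r{\left(N,R \right)} = 268 N$ ($r{\left(N,R \right)} = 268 N + 0 = 268 N$)
$\left(r{\left(-145,U{\left(-24 \right)} \right)} + X\right) + K{\left(-117 \right)} = \left(268 \left(-145\right) - \frac{75715}{113853}\right) + \left(210 - 117\right) = \left(-38860 - \frac{75715}{113853}\right) + 93 = - \frac{4424403295}{113853} + 93 = - \frac{4413814966}{113853}$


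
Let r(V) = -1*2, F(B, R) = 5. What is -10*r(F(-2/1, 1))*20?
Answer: 400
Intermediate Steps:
r(V) = -2
-10*r(F(-2/1, 1))*20 = -10*(-2)*20 = 20*20 = 400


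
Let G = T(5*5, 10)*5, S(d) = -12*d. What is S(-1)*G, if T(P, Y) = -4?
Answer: -240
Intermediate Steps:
G = -20 (G = -4*5 = -20)
S(-1)*G = -12*(-1)*(-20) = 12*(-20) = -240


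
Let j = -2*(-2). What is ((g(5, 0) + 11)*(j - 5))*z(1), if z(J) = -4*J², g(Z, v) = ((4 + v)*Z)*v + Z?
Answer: 64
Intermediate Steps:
j = 4
g(Z, v) = Z + Z*v*(4 + v) (g(Z, v) = (Z*(4 + v))*v + Z = Z*v*(4 + v) + Z = Z + Z*v*(4 + v))
((g(5, 0) + 11)*(j - 5))*z(1) = ((5*(1 + 0² + 4*0) + 11)*(4 - 5))*(-4*1²) = ((5*(1 + 0 + 0) + 11)*(-1))*(-4*1) = ((5*1 + 11)*(-1))*(-4) = ((5 + 11)*(-1))*(-4) = (16*(-1))*(-4) = -16*(-4) = 64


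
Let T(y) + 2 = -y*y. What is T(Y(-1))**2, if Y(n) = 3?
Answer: 121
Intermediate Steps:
T(y) = -2 - y**2 (T(y) = -2 - y*y = -2 - y**2)
T(Y(-1))**2 = (-2 - 1*3**2)**2 = (-2 - 1*9)**2 = (-2 - 9)**2 = (-11)**2 = 121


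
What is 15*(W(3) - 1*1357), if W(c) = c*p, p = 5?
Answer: -20130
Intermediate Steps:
W(c) = 5*c (W(c) = c*5 = 5*c)
15*(W(3) - 1*1357) = 15*(5*3 - 1*1357) = 15*(15 - 1357) = 15*(-1342) = -20130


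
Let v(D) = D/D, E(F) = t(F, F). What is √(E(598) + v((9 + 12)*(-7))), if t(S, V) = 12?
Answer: √13 ≈ 3.6056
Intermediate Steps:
E(F) = 12
v(D) = 1
√(E(598) + v((9 + 12)*(-7))) = √(12 + 1) = √13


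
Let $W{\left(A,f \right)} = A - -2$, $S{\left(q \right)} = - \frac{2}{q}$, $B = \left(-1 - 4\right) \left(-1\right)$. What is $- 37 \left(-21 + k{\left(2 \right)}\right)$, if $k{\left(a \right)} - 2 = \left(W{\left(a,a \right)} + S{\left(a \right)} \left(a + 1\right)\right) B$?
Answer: $518$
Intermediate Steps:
$B = 5$ ($B = \left(-5\right) \left(-1\right) = 5$)
$W{\left(A,f \right)} = 2 + A$ ($W{\left(A,f \right)} = A + 2 = 2 + A$)
$k{\left(a \right)} = 12 + 5 a - \frac{10 \left(1 + a\right)}{a}$ ($k{\left(a \right)} = 2 + \left(\left(2 + a\right) + - \frac{2}{a} \left(a + 1\right)\right) 5 = 2 + \left(\left(2 + a\right) + - \frac{2}{a} \left(1 + a\right)\right) 5 = 2 + \left(\left(2 + a\right) - \frac{2 \left(1 + a\right)}{a}\right) 5 = 2 + \left(2 + a - \frac{2 \left(1 + a\right)}{a}\right) 5 = 2 + \left(10 + 5 a - \frac{10 \left(1 + a\right)}{a}\right) = 12 + 5 a - \frac{10 \left(1 + a\right)}{a}$)
$- 37 \left(-21 + k{\left(2 \right)}\right) = - 37 \left(-21 + \left(2 - \frac{10}{2} + 5 \cdot 2\right)\right) = - 37 \left(-21 + \left(2 - 5 + 10\right)\right) = - 37 \left(-21 + 7\right) = \left(-37\right) \left(-14\right) = 518$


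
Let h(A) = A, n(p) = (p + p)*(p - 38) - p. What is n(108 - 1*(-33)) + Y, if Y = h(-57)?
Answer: 28848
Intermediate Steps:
n(p) = -p + 2*p*(-38 + p) (n(p) = (2*p)*(-38 + p) - p = 2*p*(-38 + p) - p = -p + 2*p*(-38 + p))
Y = -57
n(108 - 1*(-33)) + Y = (108 - 1*(-33))*(-77 + 2*(108 - 1*(-33))) - 57 = (108 + 33)*(-77 + 2*(108 + 33)) - 57 = 141*(-77 + 2*141) - 57 = 141*(-77 + 282) - 57 = 141*205 - 57 = 28905 - 57 = 28848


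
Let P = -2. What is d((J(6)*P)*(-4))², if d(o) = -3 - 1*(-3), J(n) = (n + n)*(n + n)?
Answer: 0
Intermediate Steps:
J(n) = 4*n² (J(n) = (2*n)*(2*n) = 4*n²)
d(o) = 0 (d(o) = -3 + 3 = 0)
d((J(6)*P)*(-4))² = 0² = 0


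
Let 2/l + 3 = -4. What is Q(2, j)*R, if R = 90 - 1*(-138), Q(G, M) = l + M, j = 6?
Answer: 9120/7 ≈ 1302.9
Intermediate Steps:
l = -2/7 (l = 2/(-3 - 4) = 2/(-7) = 2*(-⅐) = -2/7 ≈ -0.28571)
Q(G, M) = -2/7 + M
R = 228 (R = 90 + 138 = 228)
Q(2, j)*R = (-2/7 + 6)*228 = (40/7)*228 = 9120/7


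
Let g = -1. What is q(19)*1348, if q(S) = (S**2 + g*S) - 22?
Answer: 431360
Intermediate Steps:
q(S) = -22 + S**2 - S (q(S) = (S**2 - S) - 22 = -22 + S**2 - S)
q(19)*1348 = (-22 + 19**2 - 1*19)*1348 = (-22 + 361 - 19)*1348 = 320*1348 = 431360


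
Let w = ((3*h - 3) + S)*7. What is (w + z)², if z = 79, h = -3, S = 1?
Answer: 4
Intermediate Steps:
w = -77 (w = ((3*(-3) - 3) + 1)*7 = ((-9 - 3) + 1)*7 = (-12 + 1)*7 = -11*7 = -77)
(w + z)² = (-77 + 79)² = 2² = 4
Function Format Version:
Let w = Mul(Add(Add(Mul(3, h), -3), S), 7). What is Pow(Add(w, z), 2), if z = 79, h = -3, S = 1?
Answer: 4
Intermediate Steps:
w = -77 (w = Mul(Add(Add(Mul(3, -3), -3), 1), 7) = Mul(Add(Add(-9, -3), 1), 7) = Mul(Add(-12, 1), 7) = Mul(-11, 7) = -77)
Pow(Add(w, z), 2) = Pow(Add(-77, 79), 2) = Pow(2, 2) = 4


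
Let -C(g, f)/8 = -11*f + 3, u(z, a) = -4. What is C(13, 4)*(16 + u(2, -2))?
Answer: 3936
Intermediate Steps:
C(g, f) = -24 + 88*f (C(g, f) = -8*(-11*f + 3) = -8*(3 - 11*f) = -24 + 88*f)
C(13, 4)*(16 + u(2, -2)) = (-24 + 88*4)*(16 - 4) = (-24 + 352)*12 = 328*12 = 3936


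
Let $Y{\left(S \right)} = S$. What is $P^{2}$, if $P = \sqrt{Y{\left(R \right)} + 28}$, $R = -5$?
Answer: $23$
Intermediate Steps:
$P = \sqrt{23}$ ($P = \sqrt{-5 + 28} = \sqrt{23} \approx 4.7958$)
$P^{2} = \left(\sqrt{23}\right)^{2} = 23$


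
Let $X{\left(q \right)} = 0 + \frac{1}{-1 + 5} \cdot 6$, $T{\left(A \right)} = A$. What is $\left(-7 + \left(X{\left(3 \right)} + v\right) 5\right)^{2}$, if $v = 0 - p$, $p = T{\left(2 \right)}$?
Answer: $\frac{361}{4} \approx 90.25$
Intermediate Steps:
$p = 2$
$v = -2$ ($v = 0 - 2 = -2$)
$X{\left(q \right)} = \frac{3}{2}$ ($X{\left(q \right)} = 0 + \frac{1}{4} \cdot 6 = 0 + \frac{3}{2} = \frac{3}{2}$)
$\left(-7 + \left(X{\left(3 \right)} + v\right) 5\right)^{2} = \left(-7 + \left(\frac{3}{2} - 2\right) 5\right)^{2} = \left(-7 - \frac{5}{2}\right)^{2} = \left(- \frac{19}{2}\right)^{2} = \frac{361}{4}$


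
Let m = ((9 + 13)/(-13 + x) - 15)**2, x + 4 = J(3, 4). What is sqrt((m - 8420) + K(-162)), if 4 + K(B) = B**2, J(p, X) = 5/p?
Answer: 72*sqrt(1846)/23 ≈ 134.50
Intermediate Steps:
x = -7/3 (x = -4 + 5/3 = -7/3 ≈ -2.3333)
K(B) = -4 + B**2
m = 142884/529 (m = ((9 + 13)/(-13 - 7/3) - 15)**2 = (22/(-46/3) - 15)**2 = (22*(-3/46) - 15)**2 = (-33/23 - 15)**2 = (-378/23)**2 = 142884/529 ≈ 270.10)
sqrt((m - 8420) + K(-162)) = sqrt((142884/529 - 8420) + (-4 + (-162)**2)) = sqrt(-4311296/529 + (-4 + 26244)) = sqrt(-4311296/529 + 26240) = sqrt(9569664/529) = 72*sqrt(1846)/23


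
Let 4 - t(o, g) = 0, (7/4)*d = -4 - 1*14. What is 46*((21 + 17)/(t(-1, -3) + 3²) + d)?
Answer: -30820/91 ≈ -338.68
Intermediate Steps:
d = -72/7 (d = 4*(-4 - 1*14)/7 = 4*(-4 - 14)/7 = (4/7)*(-18) = -72/7 ≈ -10.286)
t(o, g) = 4 (t(o, g) = 4 - 1*0 = 4 + 0 = 4)
46*((21 + 17)/(t(-1, -3) + 3²) + d) = 46*((21 + 17)/(4 + 3²) - 72/7) = 46*(38/(4 + 9) - 72/7) = 46*(38/13 - 72/7) = 46*(-670/91) = -30820/91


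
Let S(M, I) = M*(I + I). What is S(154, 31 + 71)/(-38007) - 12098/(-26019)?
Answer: -39733802/109878237 ≈ -0.36162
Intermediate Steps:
S(M, I) = 2*I*M (S(M, I) = M*(2*I) = 2*I*M)
S(154, 31 + 71)/(-38007) - 12098/(-26019) = (2*(31 + 71)*154)/(-38007) - 12098/(-26019) = (2*102*154)*(-1/38007) - 12098*(-1/26019) = 31416*(-1/38007) + 12098/26019 = -10472/12669 + 12098/26019 = -39733802/109878237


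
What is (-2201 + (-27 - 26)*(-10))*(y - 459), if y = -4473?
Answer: 8241372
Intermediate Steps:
(-2201 + (-27 - 26)*(-10))*(y - 459) = (-2201 + (-27 - 26)*(-10))*(-4473 - 459) = (-2201 - 53*(-10))*(-4932) = (-2201 + 530)*(-4932) = -1671*(-4932) = 8241372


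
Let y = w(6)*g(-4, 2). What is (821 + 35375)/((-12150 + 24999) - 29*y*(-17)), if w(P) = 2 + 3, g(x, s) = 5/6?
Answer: 217176/89419 ≈ 2.4287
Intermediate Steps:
g(x, s) = ⅚ (g(x, s) = 5*(⅙) = ⅚)
w(P) = 5
y = 25/6 (y = 5*(⅚) = 25/6 ≈ 4.1667)
(821 + 35375)/((-12150 + 24999) - 29*y*(-17)) = (821 + 35375)/((-12150 + 24999) - 29*25/6*(-17)) = 36196/(12849 - 725/6*(-17)) = 36196/(12849 + 12325/6) = 36196/(89419/6) = 36196*(6/89419) = 217176/89419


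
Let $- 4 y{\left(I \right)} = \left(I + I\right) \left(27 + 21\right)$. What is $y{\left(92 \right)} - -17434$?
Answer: $15226$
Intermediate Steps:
$y{\left(I \right)} = - 24 I$ ($y{\left(I \right)} = - \frac{\left(I + I\right) \left(27 + 21\right)}{4} = - \frac{2 I 48}{4} = - \frac{96 I}{4} = - 24 I$)
$y{\left(92 \right)} - -17434 = \left(-24\right) 92 - -17434 = -2208 + 17434 = 15226$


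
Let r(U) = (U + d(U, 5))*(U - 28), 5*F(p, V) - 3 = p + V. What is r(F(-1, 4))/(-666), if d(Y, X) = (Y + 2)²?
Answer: 19162/41625 ≈ 0.46035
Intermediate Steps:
d(Y, X) = (2 + Y)²
F(p, V) = ⅗ + V/5 + p/5 (F(p, V) = ⅗ + (p + V)/5 = ⅗ + (V + p)/5 = ⅗ + (V/5 + p/5) = ⅗ + V/5 + p/5)
r(U) = (-28 + U)*(U + (2 + U)²) (r(U) = (U + (2 + U)²)*(U - 28) = (U + (2 + U)²)*(-28 + U) = (-28 + U)*(U + (2 + U)²))
r(F(-1, 4))/(-666) = (-112 + (⅗ + (⅕)*4 + (⅕)*(-1))³ - 136*(⅗ + (⅕)*4 + (⅕)*(-1)) - 23*(⅗ + (⅕)*4 + (⅕)*(-1))²)/(-666) = (-112 + (⅗ + ⅘ - ⅕)³ - 136*(⅗ + ⅘ - ⅕) - 23*(⅗ + ⅘ - ⅕)²)*(-1/666) = (-112 + (6/5)³ - 136*6/5 - 23*(6/5)²)*(-1/666) = (-112 + 216/125 - 816/5 - 23*36/25)*(-1/666) = (-112 + 216/125 - 816/5 - 828/25)*(-1/666) = -38324/125*(-1/666) = 19162/41625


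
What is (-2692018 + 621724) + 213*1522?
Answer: -1746108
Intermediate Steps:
(-2692018 + 621724) + 213*1522 = -2070294 + 324186 = -1746108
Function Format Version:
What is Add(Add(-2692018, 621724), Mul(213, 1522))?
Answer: -1746108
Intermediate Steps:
Add(Add(-2692018, 621724), Mul(213, 1522)) = Add(-2070294, 324186) = -1746108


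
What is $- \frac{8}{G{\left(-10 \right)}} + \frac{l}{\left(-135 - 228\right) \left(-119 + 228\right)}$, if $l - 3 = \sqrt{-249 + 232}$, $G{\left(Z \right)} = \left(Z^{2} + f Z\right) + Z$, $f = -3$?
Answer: $- \frac{13204}{197835} - \frac{i \sqrt{17}}{39567} \approx -0.066743 - 0.00010421 i$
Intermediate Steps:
$G{\left(Z \right)} = Z^{2} - 2 Z$ ($G{\left(Z \right)} = \left(Z^{2} - 3 Z\right) + Z = Z^{2} - 2 Z$)
$l = 3 + i \sqrt{17}$ ($l = 3 + \sqrt{-249 + 232} = 3 + \sqrt{-17} = 3 + i \sqrt{17} \approx 3.0 + 4.1231 i$)
$- \frac{8}{G{\left(-10 \right)}} + \frac{l}{\left(-135 - 228\right) \left(-119 + 228\right)} = - \frac{8}{\left(-10\right) \left(-2 - 10\right)} + \frac{3 + i \sqrt{17}}{\left(-135 - 228\right) \left(-119 + 228\right)} = - \frac{8}{\left(-10\right) \left(-12\right)} + \frac{3 + i \sqrt{17}}{\left(-363\right) 109} = - \frac{8}{120} + \frac{3 + i \sqrt{17}}{-39567} = \left(-8\right) \frac{1}{120} + \left(3 + i \sqrt{17}\right) \left(- \frac{1}{39567}\right) = - \frac{1}{15} - \left(\frac{1}{13189} + \frac{i \sqrt{17}}{39567}\right) = - \frac{13204}{197835} - \frac{i \sqrt{17}}{39567}$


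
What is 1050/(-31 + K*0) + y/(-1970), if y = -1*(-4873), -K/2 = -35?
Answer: -2219563/61070 ≈ -36.345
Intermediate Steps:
K = 70 (K = -2*(-35) = 70)
y = 4873
1050/(-31 + K*0) + y/(-1970) = 1050/(-31 + 70*0) + 4873/(-1970) = 1050/(-31 + 0) + 4873*(-1/1970) = 1050/(-31) - 4873/1970 = 1050*(-1/31) - 4873/1970 = -1050/31 - 4873/1970 = -2219563/61070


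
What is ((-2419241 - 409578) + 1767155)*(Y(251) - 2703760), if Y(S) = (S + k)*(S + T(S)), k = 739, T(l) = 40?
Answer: 2564629874880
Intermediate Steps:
Y(S) = (40 + S)*(739 + S) (Y(S) = (S + 739)*(S + 40) = (739 + S)*(40 + S) = (40 + S)*(739 + S))
((-2419241 - 409578) + 1767155)*(Y(251) - 2703760) = ((-2419241 - 409578) + 1767155)*((29560 + 251**2 + 779*251) - 2703760) = (-2828819 + 1767155)*((29560 + 63001 + 195529) - 2703760) = -1061664*(288090 - 2703760) = -1061664*(-2415670) = 2564629874880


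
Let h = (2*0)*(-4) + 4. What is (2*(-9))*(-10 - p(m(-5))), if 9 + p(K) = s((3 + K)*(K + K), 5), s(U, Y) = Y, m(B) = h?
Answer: 108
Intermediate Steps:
h = 4 (h = 0*(-4) + 4 = 0 + 4 = 4)
m(B) = 4
p(K) = -4 (p(K) = -9 + 5 = -4)
(2*(-9))*(-10 - p(m(-5))) = (2*(-9))*(-10 - 1*(-4)) = -18*(-10 + 4) = -18*(-6) = 108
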